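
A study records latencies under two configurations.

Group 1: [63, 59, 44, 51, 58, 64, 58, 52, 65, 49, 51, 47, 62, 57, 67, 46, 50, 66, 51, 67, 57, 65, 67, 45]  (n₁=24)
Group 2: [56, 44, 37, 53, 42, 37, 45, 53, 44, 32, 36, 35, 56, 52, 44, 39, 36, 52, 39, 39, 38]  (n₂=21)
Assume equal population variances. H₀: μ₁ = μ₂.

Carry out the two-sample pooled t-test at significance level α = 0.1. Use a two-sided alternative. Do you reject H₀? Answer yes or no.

reject H₀: yes

x̄₁=56.708, s₁=7.810, n₁=24
x̄₂=43.286, s₂=7.531, n₂=21
s_p² = [23·7.810² + 20·7.531²]/43 = 59.0057
SE = √(s_p²·(1/24+1/21)) = 2.2953
t = (56.708−43.286)/2.2953 = 5.8479
df = 43
p-value (two-sided) = 0.00000
At α=0.1: p < α → reject H₀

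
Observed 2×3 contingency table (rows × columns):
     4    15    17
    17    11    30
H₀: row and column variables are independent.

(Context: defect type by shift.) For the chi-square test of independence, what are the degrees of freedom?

df = (r−1)(c−1) = (2−1)·(3−1) = 2

degrees of freedom = 2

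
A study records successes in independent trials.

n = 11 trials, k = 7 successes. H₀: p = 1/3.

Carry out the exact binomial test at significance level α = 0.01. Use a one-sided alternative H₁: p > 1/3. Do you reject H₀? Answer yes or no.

reject H₀: no

Exact binomial: n=11, k=7, p₀=1/3=0.3333
P(X≥7) from Σ C(n,i)·p₀^i·(1−p₀)^(n−i)
p-value (one-sided, H₁ greater) = 0.03863
At α=0.01: p ≥ α → fail to reject H₀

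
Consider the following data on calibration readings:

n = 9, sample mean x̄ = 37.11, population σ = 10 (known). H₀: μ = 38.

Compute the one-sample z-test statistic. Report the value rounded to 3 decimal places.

SE = σ/√n = 10/√9 = 3.3333
z = (x̄−μ₀)/SE = (37.11−38)/3.3333 = -0.2670

test statistic = -0.267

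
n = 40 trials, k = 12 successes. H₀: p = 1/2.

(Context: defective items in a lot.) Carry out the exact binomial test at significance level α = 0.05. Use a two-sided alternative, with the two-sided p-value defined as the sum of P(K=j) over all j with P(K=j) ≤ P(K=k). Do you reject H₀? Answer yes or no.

Exact binomial: n=40, k=12, p₀=1/2=0.5000
P(X=j) = C(n,j)·p₀^j·(1−p₀)^(n−j); p = Σ P(X=j) over j with P(X=j) ≤ P(X=12)
p-value (two-sided) = 0.01659
At α=0.05: p < α → reject H₀

reject H₀: yes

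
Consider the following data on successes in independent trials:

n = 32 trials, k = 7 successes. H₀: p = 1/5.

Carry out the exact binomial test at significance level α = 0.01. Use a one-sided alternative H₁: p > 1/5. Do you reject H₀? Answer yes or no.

reject H₀: no

Exact binomial: n=32, k=7, p₀=1/5=0.2000
P(X≥7) from Σ C(n,i)·p₀^i·(1−p₀)^(n−i)
p-value (one-sided, H₁ greater) = 0.46453
At α=0.01: p ≥ α → fail to reject H₀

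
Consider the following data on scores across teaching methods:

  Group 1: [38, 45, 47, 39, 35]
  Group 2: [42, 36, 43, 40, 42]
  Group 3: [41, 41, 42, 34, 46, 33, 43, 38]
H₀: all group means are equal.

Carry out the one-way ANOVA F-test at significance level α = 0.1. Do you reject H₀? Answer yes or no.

reject H₀: no

Group means [40.80, 40.60, 39.75], grand mean 40.278
SSB = Σnᵢ(x̄ᵢ−x̄)² = 4.111; SSW = ΣΣ(x−x̄ᵢ)² = 271.500
MSB = 4.111/2 = 2.0556; MSW = 271.500/15 = 18.1000
F = MSB/MSW = 0.1136
df = (2, 15)
p-value (upper-tail) = 0.89340
At α=0.1: p ≥ α → fail to reject H₀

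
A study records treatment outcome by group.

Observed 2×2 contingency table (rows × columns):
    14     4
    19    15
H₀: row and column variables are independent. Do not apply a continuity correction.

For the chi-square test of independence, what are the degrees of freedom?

df = (r−1)(c−1) = (2−1)·(2−1) = 1

degrees of freedom = 1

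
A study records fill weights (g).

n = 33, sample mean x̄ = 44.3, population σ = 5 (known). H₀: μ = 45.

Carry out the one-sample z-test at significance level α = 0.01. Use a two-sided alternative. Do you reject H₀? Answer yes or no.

SE = σ/√n = 5/√33 = 0.8704
z = (x̄−μ₀)/SE = (44.3−45)/0.8704 = -0.8042
p-value (two-sided) = 0.42126
At α=0.01: p ≥ α → fail to reject H₀

reject H₀: no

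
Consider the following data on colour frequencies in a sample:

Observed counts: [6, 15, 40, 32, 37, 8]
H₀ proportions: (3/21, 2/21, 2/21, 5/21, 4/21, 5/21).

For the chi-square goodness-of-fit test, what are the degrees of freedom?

df = k − 1 = 6 − 1 = 5

degrees of freedom = 5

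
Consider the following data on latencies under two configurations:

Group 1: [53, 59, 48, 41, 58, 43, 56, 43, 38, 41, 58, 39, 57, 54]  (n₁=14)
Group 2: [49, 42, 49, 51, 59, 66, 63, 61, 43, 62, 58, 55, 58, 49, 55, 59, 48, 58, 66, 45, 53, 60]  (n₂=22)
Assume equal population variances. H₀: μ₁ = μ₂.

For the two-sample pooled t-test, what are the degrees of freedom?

degrees of freedom = 34

df = n₁ + n₂ − 2 = 14 + 22 − 2 = 34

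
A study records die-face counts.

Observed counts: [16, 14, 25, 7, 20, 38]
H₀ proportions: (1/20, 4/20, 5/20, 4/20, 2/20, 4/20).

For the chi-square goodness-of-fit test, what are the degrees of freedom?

degrees of freedom = 5

df = k − 1 = 6 − 1 = 5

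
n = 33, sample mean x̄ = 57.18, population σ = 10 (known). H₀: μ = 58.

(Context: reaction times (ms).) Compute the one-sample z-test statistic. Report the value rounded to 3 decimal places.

SE = σ/√n = 10/√33 = 1.7408
z = (x̄−μ₀)/SE = (57.18−58)/1.7408 = -0.4711

test statistic = -0.471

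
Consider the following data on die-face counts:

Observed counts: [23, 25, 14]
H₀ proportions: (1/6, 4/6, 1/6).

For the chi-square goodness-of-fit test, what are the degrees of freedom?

degrees of freedom = 2

df = k − 1 = 3 − 1 = 2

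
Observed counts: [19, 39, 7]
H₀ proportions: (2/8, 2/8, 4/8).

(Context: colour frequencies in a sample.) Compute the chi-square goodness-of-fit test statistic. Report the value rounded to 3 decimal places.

test statistic = 52.323

n = 65; E_i = n·p_i = [16.25, 16.25, 32.50]
χ² = (19−16.25)²/16.25 + (39−16.25)²/16.25 + (7−32.50)²/32.50 = 52.3231
df = 2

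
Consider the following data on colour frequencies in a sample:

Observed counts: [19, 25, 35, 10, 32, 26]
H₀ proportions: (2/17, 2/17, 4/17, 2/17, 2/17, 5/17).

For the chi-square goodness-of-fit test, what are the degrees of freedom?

df = k − 1 = 6 − 1 = 5

degrees of freedom = 5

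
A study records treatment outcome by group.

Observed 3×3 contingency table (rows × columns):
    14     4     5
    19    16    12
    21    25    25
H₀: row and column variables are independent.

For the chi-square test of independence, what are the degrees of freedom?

df = (r−1)(c−1) = (3−1)·(3−1) = 4

degrees of freedom = 4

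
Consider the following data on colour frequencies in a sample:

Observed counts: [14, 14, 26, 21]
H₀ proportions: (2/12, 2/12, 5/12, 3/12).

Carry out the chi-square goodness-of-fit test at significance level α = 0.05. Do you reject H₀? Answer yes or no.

reject H₀: no

n = 75; E_i = n·p_i = [12.50, 12.50, 31.25, 18.75]
χ² = (14−12.50)²/12.50 + (14−12.50)²/12.50 + (26−31.25)²/31.25 + (21−18.75)²/18.75 = 1.5120
df = 3
p-value (upper-tail) = 0.67950
At α=0.05: p ≥ α → fail to reject H₀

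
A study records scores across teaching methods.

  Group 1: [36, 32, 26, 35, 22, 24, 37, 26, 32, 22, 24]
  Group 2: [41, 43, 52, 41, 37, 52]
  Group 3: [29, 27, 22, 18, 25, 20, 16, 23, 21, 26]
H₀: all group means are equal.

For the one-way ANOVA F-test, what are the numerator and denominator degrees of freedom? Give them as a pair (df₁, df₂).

degrees of freedom = [2, 24]

k = 3 groups, N = 27 total
df = (k−1, N−k) = (3−1, 27−3) = (2, 24)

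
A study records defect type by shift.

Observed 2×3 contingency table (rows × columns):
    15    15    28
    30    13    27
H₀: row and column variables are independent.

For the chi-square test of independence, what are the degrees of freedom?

df = (r−1)(c−1) = (2−1)·(3−1) = 2

degrees of freedom = 2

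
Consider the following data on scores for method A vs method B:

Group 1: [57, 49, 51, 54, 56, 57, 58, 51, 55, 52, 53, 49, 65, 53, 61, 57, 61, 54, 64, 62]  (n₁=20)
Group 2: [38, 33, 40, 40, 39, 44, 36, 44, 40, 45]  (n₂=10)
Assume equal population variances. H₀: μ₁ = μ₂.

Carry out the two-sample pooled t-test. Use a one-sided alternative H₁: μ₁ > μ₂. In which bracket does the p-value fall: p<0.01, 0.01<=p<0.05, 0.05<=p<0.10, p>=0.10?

x̄₁=55.950, s₁=4.751, n₁=20
x̄₂=39.900, s₂=3.755, n₂=10
s_p² = [19·4.751² + 9·3.755²]/28 = 19.8518
SE = √(s_p²·(1/20+1/10)) = 1.7256
t = (55.950−39.900)/1.7256 = 9.3010
df = 28
p-value (one-sided, H₁ greater) = 0.00000
→ bracket: p<0.01

p-value bracket: p<0.01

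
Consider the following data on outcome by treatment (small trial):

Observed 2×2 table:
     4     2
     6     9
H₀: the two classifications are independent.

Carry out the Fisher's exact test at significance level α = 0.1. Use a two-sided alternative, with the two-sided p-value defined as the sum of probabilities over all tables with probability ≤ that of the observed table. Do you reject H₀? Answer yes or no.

Margins: r₁=6, r₂=15, c₁=10, c₂=11, n=21
p_obs = C(6,4)·C(15,6)/C(21,10); sum pmf over tables with pmf ≤ p_obs
p-value (two-sided) = 0.36146
At α=0.1: p ≥ α → fail to reject H₀

reject H₀: no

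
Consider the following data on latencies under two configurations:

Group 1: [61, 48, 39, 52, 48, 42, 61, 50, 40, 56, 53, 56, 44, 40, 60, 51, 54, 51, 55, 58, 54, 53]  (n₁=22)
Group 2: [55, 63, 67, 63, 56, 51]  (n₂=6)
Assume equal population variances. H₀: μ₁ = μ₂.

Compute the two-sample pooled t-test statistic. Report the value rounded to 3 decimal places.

test statistic = -2.616

x̄₁=51.182, s₁=6.752, n₁=22
x̄₂=59.167, s₂=6.080, n₂=6
s_p² = [21·6.752² + 5·6.080²]/26 = 43.9272
SE = √(s_p²·(1/22+1/6)) = 3.0525
t = (51.182−59.167)/3.0525 = -2.6158
df = 26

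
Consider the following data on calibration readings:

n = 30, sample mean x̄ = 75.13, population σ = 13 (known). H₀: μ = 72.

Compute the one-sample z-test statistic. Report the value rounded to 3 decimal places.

SE = σ/√n = 13/√30 = 2.3735
z = (x̄−μ₀)/SE = (75.13−72)/2.3735 = 1.3187

test statistic = 1.319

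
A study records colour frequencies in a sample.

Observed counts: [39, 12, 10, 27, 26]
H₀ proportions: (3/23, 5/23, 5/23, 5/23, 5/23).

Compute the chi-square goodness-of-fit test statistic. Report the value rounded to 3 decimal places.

test statistic = 54.828

n = 114; E_i = n·p_i = [14.87, 24.78, 24.78, 24.78, 24.78]
χ² = (39−14.87)²/14.87 + (12−24.78)²/24.78 + (10−24.78)²/24.78 + (27−24.78)²/24.78 + (26−24.78)²/24.78 = 54.8281
df = 4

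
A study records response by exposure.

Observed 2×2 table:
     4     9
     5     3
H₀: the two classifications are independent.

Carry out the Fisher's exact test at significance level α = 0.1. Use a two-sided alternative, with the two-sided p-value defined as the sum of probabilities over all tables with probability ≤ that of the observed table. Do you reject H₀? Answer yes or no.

Margins: r₁=13, r₂=8, c₁=9, c₂=12, n=21
p_obs = C(13,4)·C(8,5)/C(21,9); sum pmf over tables with pmf ≤ p_obs
p-value (two-sided) = 0.20310
At α=0.1: p ≥ α → fail to reject H₀

reject H₀: no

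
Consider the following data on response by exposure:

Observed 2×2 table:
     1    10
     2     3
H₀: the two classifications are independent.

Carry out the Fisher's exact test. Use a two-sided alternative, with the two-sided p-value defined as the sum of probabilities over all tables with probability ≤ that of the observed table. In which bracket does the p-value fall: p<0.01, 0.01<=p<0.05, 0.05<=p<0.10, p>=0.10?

p-value bracket: p>=0.10

Margins: r₁=11, r₂=5, c₁=3, c₂=13, n=16
p_obs = C(11,1)·C(5,2)/C(16,3); sum pmf over tables with pmf ≤ p_obs
p-value (two-sided) = 0.21429
→ bracket: p>=0.10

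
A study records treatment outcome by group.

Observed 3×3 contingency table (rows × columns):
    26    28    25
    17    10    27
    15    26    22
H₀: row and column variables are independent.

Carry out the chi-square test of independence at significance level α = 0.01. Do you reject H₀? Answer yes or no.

Row totals [79, 54, 63], col totals [58, 64, 74], n=196
χ² = (26−23.38)²/23.38 + (28−25.80)²/25.80 + (25−29.83)²/29.83 + (17−15.98)²/15.98 + (10−17.63)²/17.63 + (27−20.39)²/20.39 + (15−18.64)²/18.64 + (26−20.57)²/20.57 + (22−23.79)²/23.79 = 9.0556
df = 4
p-value (upper-tail) = 0.05973
At α=0.01: p ≥ α → fail to reject H₀

reject H₀: no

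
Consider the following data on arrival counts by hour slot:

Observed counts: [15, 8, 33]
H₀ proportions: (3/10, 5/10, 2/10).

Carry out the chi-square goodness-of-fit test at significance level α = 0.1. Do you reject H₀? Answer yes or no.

n = 56; E_i = n·p_i = [16.80, 28.00, 11.20]
χ² = (15−16.80)²/16.80 + (8−28.00)²/28.00 + (33−11.20)²/11.20 = 56.9107
df = 2
p-value (upper-tail) = 0.00000
At α=0.1: p < α → reject H₀

reject H₀: yes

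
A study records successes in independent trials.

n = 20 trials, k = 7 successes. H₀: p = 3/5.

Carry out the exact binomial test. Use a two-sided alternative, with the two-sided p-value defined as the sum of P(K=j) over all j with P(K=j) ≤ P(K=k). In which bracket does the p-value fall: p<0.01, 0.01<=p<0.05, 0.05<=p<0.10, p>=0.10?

Exact binomial: n=20, k=7, p₀=3/5=0.6000
P(X=j) = C(n,j)·p₀^j·(1−p₀)^(n−j); p = Σ P(X=j) over j with P(X=j) ≤ P(X=7)
p-value (two-sided) = 0.03699
→ bracket: 0.01<=p<0.05

p-value bracket: 0.01<=p<0.05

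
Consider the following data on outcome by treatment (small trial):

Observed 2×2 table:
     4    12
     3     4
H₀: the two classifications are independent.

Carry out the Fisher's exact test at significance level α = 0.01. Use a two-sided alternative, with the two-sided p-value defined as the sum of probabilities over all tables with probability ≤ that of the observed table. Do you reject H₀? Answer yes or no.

Margins: r₁=16, r₂=7, c₁=7, c₂=16, n=23
p_obs = C(16,4)·C(7,3)/C(23,7); sum pmf over tables with pmf ≤ p_obs
p-value (two-sided) = 0.62584
At α=0.01: p ≥ α → fail to reject H₀

reject H₀: no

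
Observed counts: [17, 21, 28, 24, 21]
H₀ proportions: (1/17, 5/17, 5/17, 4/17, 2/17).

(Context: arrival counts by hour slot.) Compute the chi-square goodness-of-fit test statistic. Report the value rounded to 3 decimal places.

test statistic = 26.608

n = 111; E_i = n·p_i = [6.53, 32.65, 32.65, 26.12, 13.06]
χ² = (17−6.53)²/6.53 + (21−32.65)²/32.65 + (28−32.65)²/32.65 + (24−26.12)²/26.12 + (21−13.06)²/13.06 = 26.6081
df = 4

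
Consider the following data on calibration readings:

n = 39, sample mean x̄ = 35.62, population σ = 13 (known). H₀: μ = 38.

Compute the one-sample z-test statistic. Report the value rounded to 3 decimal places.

SE = σ/√n = 13/√39 = 2.0817
z = (x̄−μ₀)/SE = (35.62−38)/2.0817 = -1.1433

test statistic = -1.143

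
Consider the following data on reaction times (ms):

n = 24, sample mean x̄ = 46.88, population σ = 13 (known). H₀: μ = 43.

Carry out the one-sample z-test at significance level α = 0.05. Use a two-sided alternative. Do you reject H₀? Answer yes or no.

SE = σ/√n = 13/√24 = 2.6536
z = (x̄−μ₀)/SE = (46.88−43)/2.6536 = 1.4622
p-value (two-sided) = 0.14370
At α=0.05: p ≥ α → fail to reject H₀

reject H₀: no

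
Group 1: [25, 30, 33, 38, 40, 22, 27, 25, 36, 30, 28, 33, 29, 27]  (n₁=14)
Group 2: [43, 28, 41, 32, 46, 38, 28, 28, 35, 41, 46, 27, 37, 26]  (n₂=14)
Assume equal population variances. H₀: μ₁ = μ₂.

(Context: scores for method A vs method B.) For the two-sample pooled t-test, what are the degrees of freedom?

degrees of freedom = 26

df = n₁ + n₂ − 2 = 14 + 14 − 2 = 26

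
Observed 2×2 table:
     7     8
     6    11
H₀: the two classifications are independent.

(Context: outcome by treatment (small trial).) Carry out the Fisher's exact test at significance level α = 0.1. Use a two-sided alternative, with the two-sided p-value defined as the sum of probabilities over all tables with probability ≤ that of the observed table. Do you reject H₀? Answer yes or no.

reject H₀: no

Margins: r₁=15, r₂=17, c₁=13, c₂=19, n=32
p_obs = C(15,7)·C(17,6)/C(32,13); sum pmf over tables with pmf ≤ p_obs
p-value (two-sided) = 0.71979
At α=0.1: p ≥ α → fail to reject H₀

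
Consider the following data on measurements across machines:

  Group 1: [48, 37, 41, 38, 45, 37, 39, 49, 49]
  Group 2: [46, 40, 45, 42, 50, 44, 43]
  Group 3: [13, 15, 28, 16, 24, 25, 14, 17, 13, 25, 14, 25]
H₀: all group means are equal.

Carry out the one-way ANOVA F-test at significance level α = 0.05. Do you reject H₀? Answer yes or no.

reject H₀: yes

Group means [42.56, 44.29, 19.08], grand mean 32.929
SSB = Σnᵢ(x̄ᵢ−x̄)² = 4037.290; SSW = ΣΣ(x−x̄ᵢ)² = 642.567
MSB = 4037.290/2 = 2018.6448; MSW = 642.567/25 = 25.7027
F = MSB/MSW = 78.5382
df = (2, 25)
p-value (upper-tail) = 0.00000
At α=0.05: p < α → reject H₀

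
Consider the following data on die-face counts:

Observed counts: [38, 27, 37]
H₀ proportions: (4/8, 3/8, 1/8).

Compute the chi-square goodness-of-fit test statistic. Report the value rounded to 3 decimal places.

n = 102; E_i = n·p_i = [51.00, 38.25, 12.75]
χ² = (38−51.00)²/51.00 + (27−38.25)²/38.25 + (37−12.75)²/12.75 = 52.7451
df = 2

test statistic = 52.745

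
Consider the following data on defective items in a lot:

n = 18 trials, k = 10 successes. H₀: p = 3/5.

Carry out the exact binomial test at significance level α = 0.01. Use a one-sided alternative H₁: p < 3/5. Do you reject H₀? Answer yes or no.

Exact binomial: n=18, k=10, p₀=3/5=0.6000
P(X≤10) from Σ C(n,i)·p₀^i·(1−p₀)^(n−i)
p-value (one-sided, H₁ less) = 0.43656
At α=0.01: p ≥ α → fail to reject H₀

reject H₀: no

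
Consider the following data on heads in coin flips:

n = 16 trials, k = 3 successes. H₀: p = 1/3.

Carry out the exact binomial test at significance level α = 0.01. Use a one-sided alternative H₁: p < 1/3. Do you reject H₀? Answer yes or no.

Exact binomial: n=16, k=3, p₀=1/3=0.3333
P(X≤3) from Σ C(n,i)·p₀^i·(1−p₀)^(n−i)
p-value (one-sided, H₁ less) = 0.16595
At α=0.01: p ≥ α → fail to reject H₀

reject H₀: no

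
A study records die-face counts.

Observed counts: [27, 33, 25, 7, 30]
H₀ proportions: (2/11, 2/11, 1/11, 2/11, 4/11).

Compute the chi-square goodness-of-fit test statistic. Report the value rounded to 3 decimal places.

test statistic = 38.807

n = 122; E_i = n·p_i = [22.18, 22.18, 11.09, 22.18, 44.36]
χ² = (27−22.18)²/22.18 + (33−22.18)²/22.18 + (25−11.09)²/11.09 + (7−22.18)²/22.18 + (30−44.36)²/44.36 = 38.8074
df = 4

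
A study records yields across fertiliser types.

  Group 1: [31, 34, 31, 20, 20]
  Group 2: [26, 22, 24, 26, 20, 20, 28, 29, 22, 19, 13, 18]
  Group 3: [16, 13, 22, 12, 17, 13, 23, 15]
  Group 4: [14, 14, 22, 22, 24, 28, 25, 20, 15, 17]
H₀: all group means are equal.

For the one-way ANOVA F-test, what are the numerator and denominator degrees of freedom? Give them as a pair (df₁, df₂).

degrees of freedom = [3, 31]

k = 4 groups, N = 35 total
df = (k−1, N−k) = (4−1, 35−4) = (3, 31)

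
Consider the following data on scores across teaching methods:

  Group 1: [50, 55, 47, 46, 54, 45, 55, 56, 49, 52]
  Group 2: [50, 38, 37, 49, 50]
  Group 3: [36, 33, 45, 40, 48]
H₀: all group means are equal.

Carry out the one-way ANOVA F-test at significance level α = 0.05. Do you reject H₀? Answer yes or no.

reject H₀: yes

Group means [50.90, 44.80, 40.40], grand mean 46.750
SSB = Σnᵢ(x̄ᵢ−x̄)² = 392.850; SSW = ΣΣ(x−x̄ᵢ)² = 480.900
MSB = 392.850/2 = 196.4250; MSW = 480.900/17 = 28.2882
F = MSB/MSW = 6.9437
df = (2, 17)
p-value (upper-tail) = 0.00625
At α=0.05: p < α → reject H₀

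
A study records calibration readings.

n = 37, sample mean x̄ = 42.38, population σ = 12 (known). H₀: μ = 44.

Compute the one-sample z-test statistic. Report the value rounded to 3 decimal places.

SE = σ/√n = 12/√37 = 1.9728
z = (x̄−μ₀)/SE = (42.38−44)/1.9728 = -0.8212

test statistic = -0.821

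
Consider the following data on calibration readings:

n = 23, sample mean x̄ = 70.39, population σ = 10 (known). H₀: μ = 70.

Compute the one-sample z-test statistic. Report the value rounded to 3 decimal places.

SE = σ/√n = 10/√23 = 2.0851
z = (x̄−μ₀)/SE = (70.39−70)/2.0851 = 0.1870

test statistic = 0.187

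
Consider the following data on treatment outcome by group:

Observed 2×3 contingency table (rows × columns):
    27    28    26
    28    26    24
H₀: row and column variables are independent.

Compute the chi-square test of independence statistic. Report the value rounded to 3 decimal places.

Row totals [81, 78], col totals [55, 54, 50], n=159
χ² = (27−28.02)²/28.02 + (28−27.51)²/27.51 + (26−25.47)²/25.47 + (28−26.98)²/26.98 + (26−26.49)²/26.49 + (24−24.53)²/24.53 = 0.1157
df = 2

test statistic = 0.116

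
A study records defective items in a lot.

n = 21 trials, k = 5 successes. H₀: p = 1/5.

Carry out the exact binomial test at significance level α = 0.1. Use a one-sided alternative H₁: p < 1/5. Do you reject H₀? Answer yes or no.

Exact binomial: n=21, k=5, p₀=1/5=0.2000
P(X≤5) from Σ C(n,i)·p₀^i·(1−p₀)^(n−i)
p-value (one-sided, H₁ less) = 0.76930
At α=0.1: p ≥ α → fail to reject H₀

reject H₀: no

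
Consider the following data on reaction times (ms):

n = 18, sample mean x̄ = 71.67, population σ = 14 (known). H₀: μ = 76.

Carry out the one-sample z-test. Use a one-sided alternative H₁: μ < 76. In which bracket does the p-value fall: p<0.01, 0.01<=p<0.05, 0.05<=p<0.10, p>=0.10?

SE = σ/√n = 14/√18 = 3.2998
z = (x̄−μ₀)/SE = (71.67−76)/3.2998 = -1.3122
p-value (one-sided, H₁ less) = 0.09473
→ bracket: 0.05<=p<0.10

p-value bracket: 0.05<=p<0.10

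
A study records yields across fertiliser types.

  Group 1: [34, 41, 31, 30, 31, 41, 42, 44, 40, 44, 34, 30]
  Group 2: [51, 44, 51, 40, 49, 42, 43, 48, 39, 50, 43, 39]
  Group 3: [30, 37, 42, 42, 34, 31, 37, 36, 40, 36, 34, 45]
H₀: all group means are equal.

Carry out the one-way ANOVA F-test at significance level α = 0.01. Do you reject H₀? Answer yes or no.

Group means [36.83, 44.92, 37.00], grand mean 39.583
SSB = Σnᵢ(x̄ᵢ−x̄)² = 512.167; SSW = ΣΣ(x−x̄ᵢ)² = 816.583
MSB = 512.167/2 = 256.0833; MSW = 816.583/33 = 24.7449
F = MSB/MSW = 10.3489
df = (2, 33)
p-value (upper-tail) = 0.00032
At α=0.01: p < α → reject H₀

reject H₀: yes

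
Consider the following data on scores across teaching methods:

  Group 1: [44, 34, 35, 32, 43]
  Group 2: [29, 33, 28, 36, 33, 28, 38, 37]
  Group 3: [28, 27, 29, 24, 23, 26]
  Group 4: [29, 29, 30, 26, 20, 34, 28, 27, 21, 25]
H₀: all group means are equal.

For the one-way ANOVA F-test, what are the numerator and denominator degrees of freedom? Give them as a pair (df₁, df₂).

k = 4 groups, N = 29 total
df = (k−1, N−k) = (4−1, 29−4) = (3, 25)

degrees of freedom = [3, 25]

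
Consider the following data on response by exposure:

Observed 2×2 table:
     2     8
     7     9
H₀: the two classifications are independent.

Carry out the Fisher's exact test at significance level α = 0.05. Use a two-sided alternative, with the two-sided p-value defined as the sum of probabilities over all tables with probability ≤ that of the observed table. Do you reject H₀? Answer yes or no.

reject H₀: no

Margins: r₁=10, r₂=16, c₁=9, c₂=17, n=26
p_obs = C(10,2)·C(16,7)/C(26,9); sum pmf over tables with pmf ≤ p_obs
p-value (two-sided) = 0.39888
At α=0.05: p ≥ α → fail to reject H₀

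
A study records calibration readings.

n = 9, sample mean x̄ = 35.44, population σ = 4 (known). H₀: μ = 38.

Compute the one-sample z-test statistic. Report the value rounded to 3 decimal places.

SE = σ/√n = 4/√9 = 1.3333
z = (x̄−μ₀)/SE = (35.44−38)/1.3333 = -1.9200

test statistic = -1.920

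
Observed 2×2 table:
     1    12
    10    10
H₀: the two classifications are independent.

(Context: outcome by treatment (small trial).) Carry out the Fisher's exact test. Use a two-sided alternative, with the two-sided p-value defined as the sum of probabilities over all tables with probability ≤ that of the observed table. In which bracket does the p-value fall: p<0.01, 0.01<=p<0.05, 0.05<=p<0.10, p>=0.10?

p-value bracket: 0.01<=p<0.05

Margins: r₁=13, r₂=20, c₁=11, c₂=22, n=33
p_obs = C(13,1)·C(20,10)/C(33,11); sum pmf over tables with pmf ≤ p_obs
p-value (two-sided) = 0.02159
→ bracket: 0.01<=p<0.05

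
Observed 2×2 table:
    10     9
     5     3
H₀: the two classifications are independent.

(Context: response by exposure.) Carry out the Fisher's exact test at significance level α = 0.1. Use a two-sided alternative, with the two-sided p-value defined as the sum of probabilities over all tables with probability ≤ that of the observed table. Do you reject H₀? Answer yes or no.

Margins: r₁=19, r₂=8, c₁=15, c₂=12, n=27
p_obs = C(19,10)·C(8,5)/C(27,15); sum pmf over tables with pmf ≤ p_obs
p-value (two-sided) = 0.69565
At α=0.1: p ≥ α → fail to reject H₀

reject H₀: no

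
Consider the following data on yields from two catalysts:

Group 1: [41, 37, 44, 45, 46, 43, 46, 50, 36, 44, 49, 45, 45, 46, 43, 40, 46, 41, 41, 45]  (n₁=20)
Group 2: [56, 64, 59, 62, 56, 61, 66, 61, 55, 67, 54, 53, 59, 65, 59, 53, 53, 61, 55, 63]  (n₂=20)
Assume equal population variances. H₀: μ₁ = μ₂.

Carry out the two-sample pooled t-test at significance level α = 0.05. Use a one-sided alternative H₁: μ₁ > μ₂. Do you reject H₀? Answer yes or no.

reject H₀: no

x̄₁=43.650, s₁=3.528, n₁=20
x̄₂=59.100, s₂=4.553, n₂=20
s_p² = [19·3.528² + 19·4.553²]/38 = 16.5882
SE = √(s_p²·(1/20+1/20)) = 1.2880
t = (43.650−59.100)/1.2880 = -11.9958
df = 38
p-value (one-sided, H₁ greater) = 1.00000
At α=0.05: p ≥ α → fail to reject H₀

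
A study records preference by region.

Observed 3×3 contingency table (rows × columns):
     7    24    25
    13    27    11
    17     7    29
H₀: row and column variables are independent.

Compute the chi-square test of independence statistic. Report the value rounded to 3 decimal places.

Row totals [56, 51, 53], col totals [37, 58, 65], n=160
χ² = (7−12.95)²/12.95 + (24−20.30)²/20.30 + (25−22.75)²/22.75 + (13−11.79)²/11.79 + (27−18.49)²/18.49 + (11−20.72)²/20.72 + (17−12.26)²/12.26 + (7−19.21)²/19.21 + (29−21.53)²/21.53 = 24.4222
df = 4

test statistic = 24.422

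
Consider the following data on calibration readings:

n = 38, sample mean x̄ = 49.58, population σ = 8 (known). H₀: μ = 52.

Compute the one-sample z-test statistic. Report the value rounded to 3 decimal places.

SE = σ/√n = 8/√38 = 1.2978
z = (x̄−μ₀)/SE = (49.58−52)/1.2978 = -1.8647

test statistic = -1.865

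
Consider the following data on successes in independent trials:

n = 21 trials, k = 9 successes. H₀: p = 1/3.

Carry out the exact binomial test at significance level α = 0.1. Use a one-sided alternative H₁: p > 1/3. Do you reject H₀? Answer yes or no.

Exact binomial: n=21, k=9, p₀=1/3=0.3333
P(X≥9) from Σ C(n,i)·p₀^i·(1−p₀)^(n−i)
p-value (one-sided, H₁ greater) = 0.23988
At α=0.1: p ≥ α → fail to reject H₀

reject H₀: no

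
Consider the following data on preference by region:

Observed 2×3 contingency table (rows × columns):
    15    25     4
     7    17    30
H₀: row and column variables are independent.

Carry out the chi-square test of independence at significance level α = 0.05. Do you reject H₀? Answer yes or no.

reject H₀: yes

Row totals [44, 54], col totals [22, 42, 34], n=98
χ² = (15−9.88)²/9.88 + (25−18.86)²/18.86 + (4−15.27)²/15.27 + (7−12.12)²/12.12 + (17−23.14)²/23.14 + (30−18.73)²/18.73 = 23.5400
df = 2
p-value (upper-tail) = 0.00001
At α=0.05: p < α → reject H₀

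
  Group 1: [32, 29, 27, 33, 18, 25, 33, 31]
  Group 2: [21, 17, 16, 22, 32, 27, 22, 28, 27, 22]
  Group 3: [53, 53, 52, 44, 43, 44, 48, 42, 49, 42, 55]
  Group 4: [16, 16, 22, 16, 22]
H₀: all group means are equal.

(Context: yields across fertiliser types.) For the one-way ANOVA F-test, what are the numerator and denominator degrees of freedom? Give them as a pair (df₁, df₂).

degrees of freedom = [3, 30]

k = 4 groups, N = 34 total
df = (k−1, N−k) = (4−1, 34−4) = (3, 30)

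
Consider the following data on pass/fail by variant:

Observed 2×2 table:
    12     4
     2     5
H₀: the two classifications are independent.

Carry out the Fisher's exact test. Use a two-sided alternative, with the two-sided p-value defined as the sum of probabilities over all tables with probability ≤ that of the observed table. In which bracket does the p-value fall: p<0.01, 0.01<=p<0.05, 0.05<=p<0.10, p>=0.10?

p-value bracket: 0.05<=p<0.10

Margins: r₁=16, r₂=7, c₁=14, c₂=9, n=23
p_obs = C(16,12)·C(7,2)/C(23,14); sum pmf over tables with pmf ≤ p_obs
p-value (two-sided) = 0.06571
→ bracket: 0.05<=p<0.10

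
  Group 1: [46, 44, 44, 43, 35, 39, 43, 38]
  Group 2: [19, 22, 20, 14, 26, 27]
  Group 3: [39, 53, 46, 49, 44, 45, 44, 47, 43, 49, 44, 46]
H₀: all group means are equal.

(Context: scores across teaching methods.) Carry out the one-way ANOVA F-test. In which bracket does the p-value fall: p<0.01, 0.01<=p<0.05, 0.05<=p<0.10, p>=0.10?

p-value bracket: p<0.01

Group means [41.50, 21.33, 45.75], grand mean 38.808
SSB = Σnᵢ(x̄ᵢ−x̄)² = 2468.455; SSW = ΣΣ(x−x̄ᵢ)² = 351.583
MSB = 2468.455/2 = 1234.2276; MSW = 351.583/23 = 15.2862
F = MSB/MSW = 80.7411
df = (2, 23)
p-value (upper-tail) = 0.00000
→ bracket: p<0.01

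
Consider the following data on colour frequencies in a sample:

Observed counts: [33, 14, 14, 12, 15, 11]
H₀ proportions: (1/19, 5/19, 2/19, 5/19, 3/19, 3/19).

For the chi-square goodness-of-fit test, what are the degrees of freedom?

df = k − 1 = 6 − 1 = 5

degrees of freedom = 5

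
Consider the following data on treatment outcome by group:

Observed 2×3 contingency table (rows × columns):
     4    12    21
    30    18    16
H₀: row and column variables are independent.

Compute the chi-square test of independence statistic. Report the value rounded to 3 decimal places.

test statistic = 15.659

Row totals [37, 64], col totals [34, 30, 37], n=101
χ² = (4−12.46)²/12.46 + (12−10.99)²/10.99 + (21−13.55)²/13.55 + (30−21.54)²/21.54 + (18−19.01)²/19.01 + (16−23.45)²/23.45 = 15.6593
df = 2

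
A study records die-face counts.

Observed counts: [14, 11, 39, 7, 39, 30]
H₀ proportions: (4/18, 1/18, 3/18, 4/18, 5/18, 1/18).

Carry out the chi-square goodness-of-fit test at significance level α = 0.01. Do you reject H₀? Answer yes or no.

reject H₀: yes

n = 140; E_i = n·p_i = [31.11, 7.78, 23.33, 31.11, 38.89, 7.78]
χ² = (14−31.11)²/31.11 + (11−7.78)²/7.78 + (39−23.33)²/23.33 + (7−31.11)²/31.11 + (39−38.89)²/38.89 + (30−7.78)²/7.78 = 103.4436
df = 5
p-value (upper-tail) = 0.00000
At α=0.01: p < α → reject H₀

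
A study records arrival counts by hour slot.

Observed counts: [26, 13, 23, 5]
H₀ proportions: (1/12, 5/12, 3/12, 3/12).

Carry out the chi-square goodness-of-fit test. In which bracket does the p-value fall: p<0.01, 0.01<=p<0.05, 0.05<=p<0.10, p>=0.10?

n = 67; E_i = n·p_i = [5.58, 27.92, 16.75, 16.75]
χ² = (26−5.58)²/5.58 + (13−27.92)²/27.92 + (23−16.75)²/16.75 + (5−16.75)²/16.75 = 93.2030
df = 3
p-value (upper-tail) = 0.00000
→ bracket: p<0.01

p-value bracket: p<0.01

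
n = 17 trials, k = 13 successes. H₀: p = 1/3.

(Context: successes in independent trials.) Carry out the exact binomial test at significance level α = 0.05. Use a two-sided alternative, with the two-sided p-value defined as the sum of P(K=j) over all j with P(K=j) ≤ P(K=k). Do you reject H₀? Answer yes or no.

Exact binomial: n=17, k=13, p₀=1/3=0.3333
P(X=j) = C(n,j)·p₀^j·(1−p₀)^(n−j); p = Σ P(X=j) over j with P(X=j) ≤ P(X=13)
p-value (two-sided) = 0.00034
At α=0.05: p < α → reject H₀

reject H₀: yes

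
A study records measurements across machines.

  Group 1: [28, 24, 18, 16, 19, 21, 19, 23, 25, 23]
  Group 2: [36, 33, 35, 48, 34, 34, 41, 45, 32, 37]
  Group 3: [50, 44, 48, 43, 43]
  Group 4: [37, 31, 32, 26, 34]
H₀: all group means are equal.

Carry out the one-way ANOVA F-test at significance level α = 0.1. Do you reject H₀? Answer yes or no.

Group means [21.60, 37.50, 45.60, 32.00], grand mean 32.633
SSB = Σnᵢ(x̄ᵢ−x̄)² = 2296.867; SSW = ΣΣ(x−x̄ᵢ)² = 490.100
MSB = 2296.867/3 = 765.6222; MSW = 490.100/26 = 18.8500
F = MSB/MSW = 40.6166
df = (3, 26)
p-value (upper-tail) = 0.00000
At α=0.1: p < α → reject H₀

reject H₀: yes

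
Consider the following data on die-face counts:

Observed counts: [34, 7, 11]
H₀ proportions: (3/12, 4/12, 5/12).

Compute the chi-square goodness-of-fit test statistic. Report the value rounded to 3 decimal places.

n = 52; E_i = n·p_i = [13.00, 17.33, 21.67]
χ² = (34−13.00)²/13.00 + (7−17.33)²/17.33 + (11−21.67)²/21.67 = 45.3346
df = 2

test statistic = 45.335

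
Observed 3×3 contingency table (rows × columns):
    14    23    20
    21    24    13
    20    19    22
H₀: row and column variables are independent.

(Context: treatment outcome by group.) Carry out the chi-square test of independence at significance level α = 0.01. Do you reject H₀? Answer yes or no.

Row totals [57, 58, 61], col totals [55, 66, 55], n=176
χ² = (14−17.81)²/17.81 + (23−21.38)²/21.38 + (20−17.81)²/17.81 + (21−18.12)²/18.12 + (24−21.75)²/21.75 + (13−18.12)²/18.12 + (20−19.06)²/19.06 + (19−22.88)²/22.88 + (22−19.06)²/19.06 = 4.5013
df = 4
p-value (upper-tail) = 0.34239
At α=0.01: p ≥ α → fail to reject H₀

reject H₀: no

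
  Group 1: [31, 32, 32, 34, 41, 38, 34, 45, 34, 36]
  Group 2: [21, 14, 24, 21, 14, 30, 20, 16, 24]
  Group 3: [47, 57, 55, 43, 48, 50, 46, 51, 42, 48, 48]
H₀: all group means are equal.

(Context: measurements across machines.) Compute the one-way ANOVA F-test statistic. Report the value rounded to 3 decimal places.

Group means [35.70, 20.44, 48.64], grand mean 35.867
SSB = Σnᵢ(x̄ᵢ−x̄)² = 3934.599; SSW = ΣΣ(x−x̄ᵢ)² = 602.868
MSB = 3934.599/2 = 1967.2995; MSW = 602.868/27 = 22.3284
F = MSB/MSW = 88.1074
df = (2, 27)

test statistic = 88.107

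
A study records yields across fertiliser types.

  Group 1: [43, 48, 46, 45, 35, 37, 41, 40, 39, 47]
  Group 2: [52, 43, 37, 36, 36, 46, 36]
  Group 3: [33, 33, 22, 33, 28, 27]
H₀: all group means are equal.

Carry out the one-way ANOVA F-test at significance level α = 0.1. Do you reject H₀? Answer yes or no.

Group means [42.10, 40.86, 29.33], grand mean 38.391
SSB = Σnᵢ(x̄ᵢ−x̄)² = 672.388; SSW = ΣΣ(x−x̄ᵢ)² = 517.090
MSB = 672.388/2 = 336.1939; MSW = 517.090/20 = 25.8545
F = MSB/MSW = 13.0033
df = (2, 20)
p-value (upper-tail) = 0.00024
At α=0.1: p < α → reject H₀

reject H₀: yes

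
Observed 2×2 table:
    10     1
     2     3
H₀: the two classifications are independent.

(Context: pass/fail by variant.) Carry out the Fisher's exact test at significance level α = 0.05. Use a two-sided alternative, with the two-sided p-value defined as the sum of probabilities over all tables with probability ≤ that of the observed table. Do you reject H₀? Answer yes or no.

reject H₀: no

Margins: r₁=11, r₂=5, c₁=12, c₂=4, n=16
p_obs = C(11,10)·C(5,2)/C(16,12); sum pmf over tables with pmf ≤ p_obs
p-value (two-sided) = 0.06319
At α=0.05: p ≥ α → fail to reject H₀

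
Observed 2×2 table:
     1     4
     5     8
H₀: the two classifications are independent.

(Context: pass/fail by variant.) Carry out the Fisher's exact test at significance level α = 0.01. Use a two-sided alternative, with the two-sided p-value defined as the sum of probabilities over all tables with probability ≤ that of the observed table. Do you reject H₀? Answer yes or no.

Margins: r₁=5, r₂=13, c₁=6, c₂=12, n=18
p_obs = C(5,1)·C(13,5)/C(18,6); sum pmf over tables with pmf ≤ p_obs
p-value (two-sided) = 0.61485
At α=0.01: p ≥ α → fail to reject H₀

reject H₀: no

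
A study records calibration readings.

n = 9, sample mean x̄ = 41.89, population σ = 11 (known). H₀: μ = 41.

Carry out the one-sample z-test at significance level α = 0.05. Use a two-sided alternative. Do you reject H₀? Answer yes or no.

SE = σ/√n = 11/√9 = 3.6667
z = (x̄−μ₀)/SE = (41.89−41)/3.6667 = 0.2427
p-value (two-sided) = 0.80822
At α=0.05: p ≥ α → fail to reject H₀

reject H₀: no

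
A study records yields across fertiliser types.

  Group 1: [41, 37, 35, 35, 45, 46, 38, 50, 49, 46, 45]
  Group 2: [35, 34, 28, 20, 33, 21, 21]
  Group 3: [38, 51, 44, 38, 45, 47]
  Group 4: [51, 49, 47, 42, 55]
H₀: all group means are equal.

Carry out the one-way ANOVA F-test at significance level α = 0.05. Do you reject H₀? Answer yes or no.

Group means [42.45, 27.43, 43.83, 48.80], grand mean 40.207
SSB = Σnᵢ(x̄ᵢ−x̄)² = 1646.684; SSW = ΣΣ(x−x̄ᵢ)² = 794.075
MSB = 1646.684/3 = 548.8946; MSW = 794.075/25 = 31.7630
F = MSB/MSW = 17.2809
df = (3, 25)
p-value (upper-tail) = 0.00000
At α=0.05: p < α → reject H₀

reject H₀: yes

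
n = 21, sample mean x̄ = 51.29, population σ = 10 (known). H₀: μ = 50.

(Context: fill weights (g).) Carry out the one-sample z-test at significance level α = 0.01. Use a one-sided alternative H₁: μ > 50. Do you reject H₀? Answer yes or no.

SE = σ/√n = 10/√21 = 2.1822
z = (x̄−μ₀)/SE = (51.29−50)/2.1822 = 0.5912
p-value (one-sided, H₁ greater) = 0.27721
At α=0.01: p ≥ α → fail to reject H₀

reject H₀: no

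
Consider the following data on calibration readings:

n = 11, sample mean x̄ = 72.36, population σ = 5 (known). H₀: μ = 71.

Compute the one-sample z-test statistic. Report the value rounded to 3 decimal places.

SE = σ/√n = 5/√11 = 1.5076
z = (x̄−μ₀)/SE = (72.36−71)/1.5076 = 0.9021

test statistic = 0.902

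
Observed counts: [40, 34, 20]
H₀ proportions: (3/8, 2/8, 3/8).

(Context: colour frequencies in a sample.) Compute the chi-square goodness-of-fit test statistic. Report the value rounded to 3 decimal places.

n = 94; E_i = n·p_i = [35.25, 23.50, 35.25]
χ² = (40−35.25)²/35.25 + (34−23.50)²/23.50 + (20−35.25)²/35.25 = 11.9291
df = 2

test statistic = 11.929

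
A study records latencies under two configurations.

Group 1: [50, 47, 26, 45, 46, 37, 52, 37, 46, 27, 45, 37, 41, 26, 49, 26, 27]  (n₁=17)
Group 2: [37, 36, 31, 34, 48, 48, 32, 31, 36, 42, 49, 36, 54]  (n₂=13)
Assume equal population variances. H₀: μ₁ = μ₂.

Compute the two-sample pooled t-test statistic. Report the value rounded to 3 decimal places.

x̄₁=39.059, s₁=9.470, n₁=17
x̄₂=39.538, s₂=7.774, n₂=13
s_p² = [16·9.470² + 12·7.774²]/28 = 77.1490
SE = √(s_p²·(1/17+1/13)) = 3.2362
t = (39.059−39.538)/3.2362 = -0.1482
df = 28

test statistic = -0.148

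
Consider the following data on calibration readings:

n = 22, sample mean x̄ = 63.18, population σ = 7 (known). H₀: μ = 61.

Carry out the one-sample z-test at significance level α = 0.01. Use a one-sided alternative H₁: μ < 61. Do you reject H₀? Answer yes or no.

reject H₀: no

SE = σ/√n = 7/√22 = 1.4924
z = (x̄−μ₀)/SE = (63.18−61)/1.4924 = 1.4607
p-value (one-sided, H₁ less) = 0.92796
At α=0.01: p ≥ α → fail to reject H₀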